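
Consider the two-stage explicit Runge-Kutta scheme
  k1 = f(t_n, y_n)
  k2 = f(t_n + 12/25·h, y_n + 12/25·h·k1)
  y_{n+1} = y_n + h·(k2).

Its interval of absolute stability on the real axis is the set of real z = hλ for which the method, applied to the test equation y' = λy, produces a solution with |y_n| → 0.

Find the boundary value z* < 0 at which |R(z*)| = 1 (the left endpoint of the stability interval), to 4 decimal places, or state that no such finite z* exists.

On y'=λy, z=hλ:
  k1=λy_n ⇒ h·k1=z·y_n;  k2=λ(1+12/25z)y_n ⇒ h·k2=z(1+12/25z)y_n
  y_{n+1}/y_n = 1 + z(1+12/25z) = 1 + z + 12/25z²
  so R(z) = 1 + z + 12/25z².

Find x<0 with |R(x)|<1.
x=-1.56: |R|=0.6081
R=1: x+12/25x²=0 ⇒ x=−25/12=-2.0833; min R=1−1/(4·12/25)=0.4792>−1
Confirm numerically:
  x=-1.956: |R|=0.88045 <1
  x=-1.646: |R|=0.65447 <1
  x=-1.292: |R|=0.50925 <1
  x=-0.872: |R|=0.49298 <1
  x=-2.515: |R|=1.52111 >1
  x=-2.429: |R|=1.40302 >1
  x=-2.314: |R|=1.25621 >1
So |R|<1 on (-2.0833, 0).

left endpoint -2.0833.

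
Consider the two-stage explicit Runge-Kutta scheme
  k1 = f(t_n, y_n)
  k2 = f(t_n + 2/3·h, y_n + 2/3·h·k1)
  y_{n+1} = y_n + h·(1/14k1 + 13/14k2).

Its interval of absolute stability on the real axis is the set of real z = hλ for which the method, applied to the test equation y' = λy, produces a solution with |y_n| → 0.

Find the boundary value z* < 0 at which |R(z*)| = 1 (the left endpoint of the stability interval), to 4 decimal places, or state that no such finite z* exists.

With y'=λy (z=hλ):
  k1=λy_n ⇒ h·k1=z·y_n;  k2=λ(1+2/3z)y_n ⇒ h·k2=z(1+2/3z)y_n
  y_{n+1}/y_n = 1 + 1/14z + 13/14z(1+2/3z) = 1 + z + 13/21z²
  Hence R(z) = 1 + z + 13/21z².

Solve |R(x)|<1 on ℝ⁻.
x=-1.71: |R|=1.1002
R=1: x+13/21x²=0 ⇒ x=−21/13=-1.6154; min R=1−1/(4·13/21)=0.5962>−1
Confirm numerically:
  x=-1.560: |R|=0.94651 <1
  x=-1.497: |R|=0.89029 <1
  x=-1.382: |R|=0.80033 <1
  x=-2.144: |R|=1.70160 >1
  x=-1.846: |R|=1.26354 >1
  x=-1.720: |R|=1.11139 >1
Stable set (-1.6154, 0).

left endpoint -1.6154.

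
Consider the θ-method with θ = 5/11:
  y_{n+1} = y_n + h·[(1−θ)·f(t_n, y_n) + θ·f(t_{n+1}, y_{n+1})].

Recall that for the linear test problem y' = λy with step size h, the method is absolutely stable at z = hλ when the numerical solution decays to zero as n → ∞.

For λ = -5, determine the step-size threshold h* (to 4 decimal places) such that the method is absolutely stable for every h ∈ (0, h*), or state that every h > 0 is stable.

Set f=λy, z=hλ:
  y_{n+1} = y_n + z·[6/11·y_n + 5/11·y_{n+1}] ⇒ (1 − 5/11z)y_{n+1} = (1 + 6/11z)y_n
  ⇒ R(z) = (1 + 6/11z)/(1 − 5/11z).

Boundary: |R(x)|=1, x<0.
x=-1.11: |R|=0.2622
R=−1: 1+6/11x = −1+5/11x ⇒ -1/11x=2 ⇒ x=2/(-1/11)=-22.0000
Confirm numerically:
  x=-19.551: |R|=0.97748 <1
  x=-11.427: |R|=0.84482 <1
  x=-11.390: |R|=0.84386 <1
  x=-22.452: |R|=1.00367 >1
  x=-22.332: |R|=1.00271 >1
  x=-22.036: |R|=1.00030 >1
Stable set (-22.0000, 0).

(-22.0000,0); λ=-5 ⇒ h* = (22)/5 = 4.4000.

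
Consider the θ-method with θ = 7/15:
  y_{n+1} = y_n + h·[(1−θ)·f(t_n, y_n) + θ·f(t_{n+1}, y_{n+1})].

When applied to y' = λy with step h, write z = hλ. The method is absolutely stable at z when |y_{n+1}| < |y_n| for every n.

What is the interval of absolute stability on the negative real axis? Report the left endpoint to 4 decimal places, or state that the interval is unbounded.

(-30.0000, 0).

On y'=λy, z=hλ:
  y_{n+1} = y_n + z·[8/15·y_n + 7/15·y_{n+1}] ⇒ (1 − 7/15z)y_{n+1} = (1 + 8/15z)y_n
  so R(z) = (1 + 8/15z)/(1 − 7/15z).

Solve |R(x)|<1 on ℝ⁻.
x=-0.42: |R|=0.6488
R=−1: 1+8/15x = −1+7/15x ⇒ -1/15x=2 ⇒ x=2/(-1/15)=-30.0000
Confirm numerically:
  x=-21.908: |R|=0.95194 <1
  x=-18.514: |R|=0.92057 <1
  x=-15.974: |R|=0.88940 <1
  x=-13.318: |R|=0.84586 <1
  x=-30.500: |R|=1.00219 >1
  x=-30.066: |R|=1.00029 >1
  x=-30.047: |R|=1.00021 >1
Stable set (-30.0000, 0).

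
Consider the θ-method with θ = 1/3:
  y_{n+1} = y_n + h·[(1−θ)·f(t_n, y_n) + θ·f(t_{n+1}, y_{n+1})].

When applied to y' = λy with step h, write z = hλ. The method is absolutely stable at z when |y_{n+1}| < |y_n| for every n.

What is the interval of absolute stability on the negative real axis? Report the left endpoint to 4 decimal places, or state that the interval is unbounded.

(-6.0000, 0).

With y'=λy (z=hλ):
  y_{n+1} = y_n + z·[2/3·y_n + 1/3·y_{n+1}] ⇒ (1 − 1/3z)y_{n+1} = (1 + 2/3z)y_n
  R(z) = (1 + 2/3z)/(1 − 1/3z).

Boundary: |R(x)|=1, x<0.
x=-1.46: |R|=0.0179
R=−1: 1+2/3x = −1+1/3x ⇒ -1/3x=2 ⇒ x=2/(-1/3)=-6.0000
Confirm numerically:
  x=-4.424: |R|=0.78772 <1
  x=-3.580: |R|=0.63222 <1
  x=-3.383: |R|=0.59000 <1
  x=-6.556: |R|=1.05818 >1
  x=-6.538: |R|=1.05641 >1
Interval (-6.0000, 0).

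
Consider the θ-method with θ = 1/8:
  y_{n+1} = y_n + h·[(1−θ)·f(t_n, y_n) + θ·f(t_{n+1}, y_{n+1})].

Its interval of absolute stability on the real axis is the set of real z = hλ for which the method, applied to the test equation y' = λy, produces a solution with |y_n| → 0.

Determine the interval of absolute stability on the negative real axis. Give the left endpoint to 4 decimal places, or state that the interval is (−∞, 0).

With y'=λy (z=hλ):
  y_{n+1} = y_n + z·[7/8·y_n + 1/8·y_{n+1}] ⇒ (1 − 1/8z)y_{n+1} = (1 + 7/8z)y_n
  R(z) = (1 + 7/8z)/(1 − 1/8z).

Need |R(x)|<1, x<0.
x=-1.64: |R|=0.3610
R=−1: 1+7/8x = −1+1/8x ⇒ -3/4x=2 ⇒ x=2/(-3/4)=-2.6667
Confirm numerically:
  x=-2.406: |R|=0.84970 <1
  x=-1.918: |R|=0.54709 <1
  x=-1.664: |R|=0.37748 <1
  x=-3.127: |R|=1.24823 >1
  x=-2.697: |R|=1.01701 >1
So |R|<1 on (-2.6667, 0).

(-2.6667, 0).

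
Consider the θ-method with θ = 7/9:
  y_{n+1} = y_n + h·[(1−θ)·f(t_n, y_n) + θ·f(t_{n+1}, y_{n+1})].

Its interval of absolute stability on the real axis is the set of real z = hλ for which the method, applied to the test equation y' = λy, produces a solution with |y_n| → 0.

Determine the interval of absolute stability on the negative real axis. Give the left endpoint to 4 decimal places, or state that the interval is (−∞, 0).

unbounded; (−∞, 0).

With y'=λy (z=hλ):
  y_{n+1} = y_n + z·[2/9·y_n + 7/9·y_{n+1}] ⇒ (1 − 7/9z)y_{n+1} = (1 + 2/9z)y_n
  R(z) = (1 + 2/9z)/(1 − 7/9z).

Solve |R(x)|<1 on ℝ⁻.
x=-1.45: |R|=0.3185
x=-2: |R|=0.2174
x=-10: |R|=0.1392
x=-100: |R|=0.2694
θ=7/9≥1/2 ⇒ |1+2/9x|<|1−7/9x| ∀x<0 ⇒ unbounded interval.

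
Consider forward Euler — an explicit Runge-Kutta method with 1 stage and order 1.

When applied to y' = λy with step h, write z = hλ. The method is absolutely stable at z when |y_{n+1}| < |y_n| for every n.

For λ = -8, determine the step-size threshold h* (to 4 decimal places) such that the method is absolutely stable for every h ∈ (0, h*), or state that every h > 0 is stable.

Set f=λy, z=hλ:
  order 1, 1-stage ⇒ R(z)=1+z
  (e.g. R(-0.32)=0.68000, |R|=0.68000)

Boundary: |R(x)|=1, x<0.
x=-0.32: |R|=0.6800
|R(-1.35)|=0.3500 |R(-1.19)|=0.1900 |R(-0.88)|=0.1200
Bisect:
  x_lo=-2.4181 |R|=1.4181  x_hi=-0.1109 |R|=0.8891
  mid=-1.26451 |R|=0.26451 →hi
  mid=-1.84129 |R|=0.84129 →hi
  mid=-2.12968 |R|=1.12968 →lo
  mid=-1.98549 |R|=0.98549 →hi
  mid=-2.05759 |R|=1.05759 →lo
  mid=-2.02154 |R|=1.02154 →lo
  mid=-2.00351 |R|=1.00351 →lo
  mid=-1.99450 |R|=0.99450 →hi
  mid=-1.99901 |R|=0.99901 →hi
  mid=-2.00126 |R|=1.00126 →lo
  ...
  [-2.00013,-1.99999] ⇒ x*=-2.0000
Interval (-2.0000, 0).

(-2.0000,0); λ=-8 ⇒ h* = 0.2500.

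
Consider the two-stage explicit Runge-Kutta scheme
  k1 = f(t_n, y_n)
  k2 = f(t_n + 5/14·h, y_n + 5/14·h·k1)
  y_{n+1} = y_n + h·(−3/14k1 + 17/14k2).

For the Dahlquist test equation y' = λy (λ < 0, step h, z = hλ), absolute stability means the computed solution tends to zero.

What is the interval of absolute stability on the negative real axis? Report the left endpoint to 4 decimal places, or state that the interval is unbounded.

On y'=λy, z=hλ:
  k1=λy_n ⇒ h·k1=z·y_n;  k2=λ(1+5/14z)y_n ⇒ h·k2=z(1+5/14z)y_n
  y_{n+1}/y_n = 1 − 3/14z + 17/14z(1+5/14z) = 1 + z + 85/196z²
  Hence R(z) = 1 + z + 85/196z².

Boundary: |R(x)|=1, x<0.
x=-1.19: |R|=0.4241
R=1: x+85/196x²=0 ⇒ x=−196/85=-2.3059; min R=1−1/(4·85/196)=0.4235>−1
Confirm numerically:
  x=-1.870: |R|=0.64651 <1
  x=-1.442: |R|=0.45976 <1
  x=-1.148: |R|=0.42354 <1
  x=-1.025: |R|=0.43063 <1
  x=-2.897: |R|=1.74265 >1
  x=-2.613: |R|=1.34802 >1
  x=-2.401: |R|=1.09904 >1
So |R|<1 on (-2.3059, 0).

z∈(-2.3059,0).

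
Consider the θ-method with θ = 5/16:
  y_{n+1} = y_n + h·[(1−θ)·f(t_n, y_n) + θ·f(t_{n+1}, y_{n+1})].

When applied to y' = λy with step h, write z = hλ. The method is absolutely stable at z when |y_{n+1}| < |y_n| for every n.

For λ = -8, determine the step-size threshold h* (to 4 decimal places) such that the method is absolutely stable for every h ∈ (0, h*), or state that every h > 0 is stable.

On y'=λy, z=hλ:
  y_{n+1} = y_n + z·[11/16·y_n + 5/16·y_{n+1}] ⇒ (1 − 5/16z)y_{n+1} = (1 + 11/16z)y_n
  ⇒ R(z) = (1 + 11/16z)/(1 − 5/16z).

Need |R(x)|<1, x<0.
x=-0.47: |R|=0.5902
R=−1: 1+11/16x = −1+5/16x ⇒ -3/8x=2 ⇒ x=2/(-3/8)=-5.3333
Confirm numerically:
  x=-4.962: |R|=0.94541 <1
  x=-2.814: |R|=0.49731 <1
  x=-2.293: |R|=0.33581 <1
  x=-2.173: |R|=0.29417 <1
  x=-5.751: |R|=1.05599 >1
  x=-5.514: |R|=1.02488 >1
So |R|<1 on (-5.3333, 0).

(-5.3333,0); λ=-8 ⇒ h* = (16/3)/8 = 0.6667.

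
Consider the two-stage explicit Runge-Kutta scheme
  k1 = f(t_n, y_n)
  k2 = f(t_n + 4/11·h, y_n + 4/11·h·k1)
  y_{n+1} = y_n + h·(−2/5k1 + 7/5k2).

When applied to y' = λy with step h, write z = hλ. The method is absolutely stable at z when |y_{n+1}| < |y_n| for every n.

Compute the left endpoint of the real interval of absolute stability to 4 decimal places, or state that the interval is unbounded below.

Set f=λy, z=hλ:
  k1=λy_n ⇒ h·k1=z·y_n;  k2=λ(1+4/11z)y_n ⇒ h·k2=z(1+4/11z)y_n
  y_{n+1}/y_n = 1 − 2/5z + 7/5z(1+4/11z) = 1 + z + 28/55z²
  Hence R(z) = 1 + z + 28/55z².

Boundary: |R(x)|=1, x<0.
x=-0.44: |R|=0.6586
R=1: x+28/55x²=0 ⇒ x=−55/28=-1.9643; min R=1−1/(4·28/55)=0.5089>−1
Confirm numerically:
  x=-1.579: |R|=0.69029 <1
  x=-1.046: |R|=0.51100 <1
  x=-0.919: |R|=0.51096 <1
  x=-2.515: |R|=1.70511 >1
  x=-2.468: |R|=1.63288 >1
  x=-2.213: |R|=1.28021 >1
So |R|<1 on (-1.9643, 0).

z* = -1.9643.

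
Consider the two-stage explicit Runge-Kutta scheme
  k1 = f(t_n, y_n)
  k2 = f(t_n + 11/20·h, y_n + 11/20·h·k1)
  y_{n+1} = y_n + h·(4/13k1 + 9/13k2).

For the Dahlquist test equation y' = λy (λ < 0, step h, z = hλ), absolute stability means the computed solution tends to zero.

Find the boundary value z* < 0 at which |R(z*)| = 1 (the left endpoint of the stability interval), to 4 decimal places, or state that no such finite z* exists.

z* = -2.6263.

On y'=λy, z=hλ:
  k1=λy_n ⇒ h·k1=z·y_n;  k2=λ(1+11/20z)y_n ⇒ h·k2=z(1+11/20z)y_n
  y_{n+1}/y_n = 1 + 4/13z + 9/13z(1+11/20z) = 1 + z + 99/260z²
  so R(z) = 1 + z + 99/260z².

Find x<0 with |R(x)|<1.
x=-0.58: |R|=0.5481
R=1: x+99/260x²=0 ⇒ x=−260/99=-2.6263; min R=1−1/(4·99/260)=0.3434>−1
Confirm numerically:
  x=-1.347: |R|=0.34387 <1
  x=-1.324: |R|=0.34348 <1
  x=-1.253: |R|=0.34481 <1
  x=-1.085: |R|=0.36325 <1
  x=-3.212: |R|=1.71637 >1
  x=-2.852: |R|=1.24514 >1
  x=-2.722: |R|=1.09923 >1
Stable set (-2.6263, 0).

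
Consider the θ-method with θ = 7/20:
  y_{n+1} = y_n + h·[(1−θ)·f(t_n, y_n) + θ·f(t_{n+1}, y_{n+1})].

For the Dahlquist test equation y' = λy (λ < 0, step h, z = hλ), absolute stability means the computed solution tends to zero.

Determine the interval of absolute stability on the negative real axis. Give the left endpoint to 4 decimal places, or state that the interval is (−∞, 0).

z∈(-6.6667,0).

Test eqn y'=λy, z=hλ:
  y_{n+1} = y_n + z·[13/20·y_n + 7/20·y_{n+1}] ⇒ (1 − 7/20z)y_{n+1} = (1 + 13/20z)y_n
  ⇒ R(z) = (1 + 13/20z)/(1 − 7/20z).

Find x<0 with |R(x)|<1.
x=-1.53: |R|=0.0036
R=−1: 1+13/20x = −1+7/20x ⇒ -3/10x=2 ⇒ x=2/(-3/10)=-6.6667
Confirm numerically:
  x=-6.233: |R|=0.95911 <1
  x=-5.039: |R|=0.82331 <1
  x=-3.952: |R|=0.65827 <1
  x=-2.956: |R|=0.45287 <1
  x=-7.148: |R|=1.04124 >1
  x=-6.878: |R|=1.01861 >1
So |R|<1 on (-6.6667, 0).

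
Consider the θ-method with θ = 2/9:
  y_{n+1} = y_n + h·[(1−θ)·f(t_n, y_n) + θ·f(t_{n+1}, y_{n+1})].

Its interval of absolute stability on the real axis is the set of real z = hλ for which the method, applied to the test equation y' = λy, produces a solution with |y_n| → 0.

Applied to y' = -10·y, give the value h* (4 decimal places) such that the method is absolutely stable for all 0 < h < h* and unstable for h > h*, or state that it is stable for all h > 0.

(-3.6000,0); λ=-10 ⇒ h* = (18/5)/10 = 0.3600.

On y'=λy, z=hλ:
  y_{n+1} = y_n + z·[7/9·y_n + 2/9·y_{n+1}] ⇒ (1 − 2/9z)y_{n+1} = (1 + 7/9z)y_n
  ⇒ R(z) = (1 + 7/9z)/(1 − 2/9z).

Solve |R(x)|<1 on ℝ⁻.
x=-0.41: |R|=0.6242
R=−1: 1+7/9x = −1+2/9x ⇒ -5/9x=2 ⇒ x=2/(-5/9)=-3.6000
Confirm numerically:
  x=-3.327: |R|=0.91280 <1
  x=-3.029: |R|=0.81040 <1
  x=-2.778: |R|=0.71764 <1
  x=-4.153: |R|=1.15977 >1
  x=-3.792: |R|=1.05789 >1
Interval (-3.6000, 0).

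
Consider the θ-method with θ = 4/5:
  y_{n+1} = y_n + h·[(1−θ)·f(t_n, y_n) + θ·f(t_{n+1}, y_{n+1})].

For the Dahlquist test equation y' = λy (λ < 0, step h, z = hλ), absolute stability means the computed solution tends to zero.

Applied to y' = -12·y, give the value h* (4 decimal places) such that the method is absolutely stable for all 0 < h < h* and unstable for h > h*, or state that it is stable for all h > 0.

interval (−∞, 0). Any h>0 works for λ=-12.

With y'=λy (z=hλ):
  y_{n+1} = y_n + z·[1/5·y_n + 4/5·y_{n+1}] ⇒ (1 − 4/5z)y_{n+1} = (1 + 1/5z)y_n
  so R(z) = (1 + 1/5z)/(1 − 4/5z).

Need |R(x)|<1, x<0.
x=-1.46: |R|=0.3266
x=-2: |R|=0.2308
x=-10: |R|=0.1111
x=-100: |R|=0.2346
θ=4/5≥1/2 ⇒ |1+1/5x|<|1−4/5x| ∀x<0 ⇒ unbounded interval.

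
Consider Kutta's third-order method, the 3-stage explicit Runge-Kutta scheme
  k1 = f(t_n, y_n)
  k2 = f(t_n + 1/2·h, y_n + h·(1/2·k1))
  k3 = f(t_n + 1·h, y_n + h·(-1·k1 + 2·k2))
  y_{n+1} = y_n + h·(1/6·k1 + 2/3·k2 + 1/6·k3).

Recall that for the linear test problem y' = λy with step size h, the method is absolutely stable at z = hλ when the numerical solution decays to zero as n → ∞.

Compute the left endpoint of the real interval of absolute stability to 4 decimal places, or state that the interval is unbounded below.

With y'=λy (z=hλ):
  order 3, 3-stage ⇒ R(z)=1+z+z^2/2+z^3/6
  (e.g. R(-0.72)=0.47699, |R|=0.47699)

Find x<0 with |R(x)|<1.
x=-0.72: |R|=0.4770
|R(-2.67)|=1.2779 |R(-2.21)|=0.5669 |R(-1.76)|=0.1198
Bisect:
  x_lo=-3.1208 |R|=2.3169  x_hi=-0.1693 |R|=0.8442
  mid=-1.64505 |R|=0.03392 →hi
  mid=-2.38292 |R|=0.79892 →hi
  mid=-2.75185 |R|=1.43866 →lo
  mid=-2.56738 |R|=1.09212 →lo
  mid=-2.47515 |R|=0.93925 →hi
  mid=-2.52127 |R|=1.01407 →lo
  mid=-2.49821 |R|=0.97626 →hi
  mid=-2.50974 |R|=0.99506 →hi
  mid=-2.51550 |R|=1.00454 →lo
  mid=-2.51262 |R|=0.99980 →hi
  ...
  [-2.51280,-2.51262] ⇒ x*=-2.5127
Interval (-2.5127, 0).

left endpoint -2.5127.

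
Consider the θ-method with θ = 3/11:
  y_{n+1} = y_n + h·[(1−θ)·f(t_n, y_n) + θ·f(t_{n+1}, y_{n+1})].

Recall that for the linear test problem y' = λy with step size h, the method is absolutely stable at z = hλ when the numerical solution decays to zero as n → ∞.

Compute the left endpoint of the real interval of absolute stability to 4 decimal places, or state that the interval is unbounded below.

Test eqn y'=λy, z=hλ:
  y_{n+1} = y_n + z·[8/11·y_n + 3/11·y_{n+1}] ⇒ (1 − 3/11z)y_{n+1} = (1 + 8/11z)y_n
  Hence R(z) = (1 + 8/11z)/(1 − 3/11z).

Find x<0 with |R(x)|<1.
x=-1.76: |R|=0.1892
R=−1: 1+8/11x = −1+3/11x ⇒ -5/11x=2 ⇒ x=2/(-5/11)=-4.4000
Confirm numerically:
  x=-4.069: |R|=0.92869 <1
  x=-2.241: |R|=0.39090 <1
  x=-2.142: |R|=0.35212 <1
  x=-1.821: |R|=0.21673 <1
  x=-4.906: |R|=1.09837 >1
  x=-4.439: |R|=1.00802 >1
  x=-4.424: |R|=1.00494 >1
Interval (-4.4000, 0).

left endpoint -4.4000.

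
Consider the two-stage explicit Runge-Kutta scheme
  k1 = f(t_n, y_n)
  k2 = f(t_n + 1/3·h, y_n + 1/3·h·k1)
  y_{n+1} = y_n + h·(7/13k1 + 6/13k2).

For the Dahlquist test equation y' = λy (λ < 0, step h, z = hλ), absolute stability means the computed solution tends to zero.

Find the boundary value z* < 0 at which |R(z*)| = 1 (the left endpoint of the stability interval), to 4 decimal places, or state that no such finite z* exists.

z* = -6.5000.

Test eqn y'=λy, z=hλ:
  k1=λy_n ⇒ h·k1=z·y_n;  k2=λ(1+1/3z)y_n ⇒ h·k2=z(1+1/3z)y_n
  y_{n+1}/y_n = 1 + 7/13z + 6/13z(1+1/3z) = 1 + z + 2/13z²
  R(z) = 1 + z + 2/13z².

Solve |R(x)|<1 on ℝ⁻.
x=-0.37: |R|=0.6511
R=1: x+2/13x²=0 ⇒ x=−13/2=-6.5000; min R=1−1/(4·2/13)=-0.6250>−1
Confirm numerically:
  x=-5.921: |R|=0.47258 <1
  x=-5.854: |R|=0.41820 <1
  x=-5.474: |R|=0.13595 <1
  x=-3.132: |R|=0.62286 <1
  x=-6.795: |R|=1.30839 >1
  x=-6.662: |R|=1.16604 >1
Interval (-6.5000, 0).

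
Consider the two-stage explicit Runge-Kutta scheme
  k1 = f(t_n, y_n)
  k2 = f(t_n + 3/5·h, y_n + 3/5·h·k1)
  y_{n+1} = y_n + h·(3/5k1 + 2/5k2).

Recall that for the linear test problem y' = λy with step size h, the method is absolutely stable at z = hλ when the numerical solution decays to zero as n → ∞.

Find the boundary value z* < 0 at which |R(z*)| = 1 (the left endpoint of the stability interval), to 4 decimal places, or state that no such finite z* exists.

left endpoint -4.1667.

With y'=λy (z=hλ):
  k1=λy_n ⇒ h·k1=z·y_n;  k2=λ(1+3/5z)y_n ⇒ h·k2=z(1+3/5z)y_n
  y_{n+1}/y_n = 1 + 3/5z + 2/5z(1+3/5z) = 1 + z + 6/25z²
  ⇒ R(z) = 1 + z + 6/25z².

Find x<0 with |R(x)|<1.
x=-0.32: |R|=0.7046
R=1: x+6/25x²=0 ⇒ x=−25/6=-4.1667; min R=1−1/(4·6/25)=-0.0417>−1
Confirm numerically:
  x=-4.113: |R|=0.94702 <1
  x=-3.682: |R|=0.57171 <1
  x=-2.974: |R|=0.14872 <1
  x=-2.133: |R|=0.04107 <1
  x=-4.627: |R|=1.51119 >1
  x=-4.412: |R|=1.25978 >1
Interval (-4.1667, 0).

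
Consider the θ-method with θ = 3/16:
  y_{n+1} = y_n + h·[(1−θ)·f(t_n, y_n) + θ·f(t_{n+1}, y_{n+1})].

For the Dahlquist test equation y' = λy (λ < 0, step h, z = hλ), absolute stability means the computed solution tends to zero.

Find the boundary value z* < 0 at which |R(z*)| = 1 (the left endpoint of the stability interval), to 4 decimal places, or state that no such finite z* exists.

Set f=λy, z=hλ:
  y_{n+1} = y_n + z·[13/16·y_n + 3/16·y_{n+1}] ⇒ (1 − 3/16z)y_{n+1} = (1 + 13/16z)y_n
  ⇒ R(z) = (1 + 13/16z)/(1 − 3/16z).

Boundary: |R(x)|=1, x<0.
x=-1.36: |R|=0.0837
R=−1: 1+13/16x = −1+3/16x ⇒ -5/8x=2 ⇒ x=2/(-5/8)=-3.2000
Confirm numerically:
  x=-2.900: |R|=0.87854 <1
  x=-2.504: |R|=0.70398 <1
  x=-2.316: |R|=0.61478 <1
  x=-2.140: |R|=0.52721 <1
  x=-3.686: |R|=1.17961 >1
  x=-3.583: |R|=1.14318 >1
Stable set (-3.2000, 0).

left endpoint -3.2000.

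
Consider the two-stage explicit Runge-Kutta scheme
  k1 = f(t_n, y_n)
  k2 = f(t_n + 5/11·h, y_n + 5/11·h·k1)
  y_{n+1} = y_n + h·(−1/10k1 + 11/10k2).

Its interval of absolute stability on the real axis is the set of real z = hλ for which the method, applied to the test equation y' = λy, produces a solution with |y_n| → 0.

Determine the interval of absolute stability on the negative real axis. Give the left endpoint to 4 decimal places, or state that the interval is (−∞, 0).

z∈(-2.0000,0).

With y'=λy (z=hλ):
  k1=λy_n ⇒ h·k1=z·y_n;  k2=λ(1+5/11z)y_n ⇒ h·k2=z(1+5/11z)y_n
  y_{n+1}/y_n = 1 − 1/10z + 11/10z(1+5/11z) = 1 + z + 1/2z²
  R(z) = 1 + z + 1/2z².

Find x<0 with |R(x)|<1.
x=-1.67: |R|=0.7244
R=1: x+1/2x²=0 ⇒ x=−2=-2.0000; min R=1−1/(4·1/2)=0.5000>−1
Confirm numerically:
  x=-1.913: |R|=0.91678 <1
  x=-1.231: |R|=0.52668 <1
  x=-0.959: |R|=0.50084 <1
  x=-2.553: |R|=1.70590 >1
  x=-2.229: |R|=1.25522 >1
  x=-2.094: |R|=1.09842 >1
Stable set (-2.0000, 0).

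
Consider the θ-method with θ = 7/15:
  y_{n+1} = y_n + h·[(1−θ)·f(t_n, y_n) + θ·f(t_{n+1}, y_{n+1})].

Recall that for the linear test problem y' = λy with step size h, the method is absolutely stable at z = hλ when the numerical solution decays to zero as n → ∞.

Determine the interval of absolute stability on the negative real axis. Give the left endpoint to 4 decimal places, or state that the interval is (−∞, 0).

(-30.0000, 0).

Set f=λy, z=hλ:
  y_{n+1} = y_n + z·[8/15·y_n + 7/15·y_{n+1}] ⇒ (1 − 7/15z)y_{n+1} = (1 + 8/15z)y_n
  so R(z) = (1 + 8/15z)/(1 − 7/15z).

Find x<0 with |R(x)|<1.
x=-1.28: |R|=0.1987
R=−1: 1+8/15x = −1+7/15x ⇒ -1/15x=2 ⇒ x=2/(-1/15)=-30.0000
Confirm numerically:
  x=-22.711: |R|=0.95810 <1
  x=-22.438: |R|=0.95605 <1
  x=-21.985: |R|=0.95254 <1
  x=-18.455: |R|=0.91993 <1
  x=-30.563: |R|=1.00246 >1
  x=-30.233: |R|=1.00103 >1
So |R|<1 on (-30.0000, 0).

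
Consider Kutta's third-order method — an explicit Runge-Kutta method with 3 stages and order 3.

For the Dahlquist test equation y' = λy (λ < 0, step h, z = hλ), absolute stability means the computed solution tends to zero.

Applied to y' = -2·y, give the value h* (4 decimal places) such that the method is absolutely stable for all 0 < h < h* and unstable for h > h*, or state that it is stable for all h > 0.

(-2.5127,0); λ=-2 ⇒ h* = 1.2564.

With y'=λy (z=hλ):
  order 3, 3-stage ⇒ R(z)=1+z+z^2/2+z^3/6
  (e.g. R(-0.33)=0.71846, |R|=0.71846)

Boundary: |R(x)|=1, x<0.
x=-0.33: |R|=0.7185
|R(-2.87)|=1.6915 |R(-2.43)|=0.8690 |R(-1.43)|=0.1051
Bisect:
  x_lo=-3.0708 |R|=2.1822  x_hi=-0.0915 |R|=0.9126
  mid=-1.58115 |R|=0.01004 →hi
  mid=-2.32600 |R|=0.71824 →hi
  mid=-2.69842 |R|=1.33242 →lo
  mid=-2.51221 |R|=0.99911 →hi
  mid=-2.60531 |R|=1.15881 →lo
  mid=-2.55876 |R|=1.07727 →lo
  mid=-2.53548 |R|=1.03778 →lo
  mid=-2.52384 |R|=1.01834 →lo
  mid=-2.51803 |R|=1.00870 →lo
  ...
  [-2.51275,-2.51257] ⇒ x*=-2.5127
Interval (-2.5127, 0).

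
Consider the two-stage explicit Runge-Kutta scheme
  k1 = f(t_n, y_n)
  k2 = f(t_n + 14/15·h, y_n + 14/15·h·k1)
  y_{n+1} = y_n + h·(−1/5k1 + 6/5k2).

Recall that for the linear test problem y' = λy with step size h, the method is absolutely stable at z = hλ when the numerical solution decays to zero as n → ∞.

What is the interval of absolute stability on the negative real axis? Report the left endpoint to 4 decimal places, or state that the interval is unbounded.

With y'=λy (z=hλ):
  k1=λy_n ⇒ h·k1=z·y_n;  k2=λ(1+14/15z)y_n ⇒ h·k2=z(1+14/15z)y_n
  y_{n+1}/y_n = 1 − 1/5z + 6/5z(1+14/15z) = 1 + z + 28/25z²
  ⇒ R(z) = 1 + z + 28/25z².

Solve |R(x)|<1 on ℝ⁻.
x=-1.64: |R|=2.3724
R=1: x+28/25x²=0 ⇒ x=−25/28=-0.8929; min R=1−1/(4·28/25)=0.7768>−1
Confirm numerically:
  x=-0.785: |R|=0.90517 <1
  x=-0.733: |R|=0.86876 <1
  x=-0.478: |R|=0.77790 <1
  x=-0.404: |R|=0.77880 <1
  x=-1.390: |R|=1.77395 >1
  x=-1.130: |R|=1.30013 >1
Interval (-0.8929, 0).

z∈(-0.8929,0).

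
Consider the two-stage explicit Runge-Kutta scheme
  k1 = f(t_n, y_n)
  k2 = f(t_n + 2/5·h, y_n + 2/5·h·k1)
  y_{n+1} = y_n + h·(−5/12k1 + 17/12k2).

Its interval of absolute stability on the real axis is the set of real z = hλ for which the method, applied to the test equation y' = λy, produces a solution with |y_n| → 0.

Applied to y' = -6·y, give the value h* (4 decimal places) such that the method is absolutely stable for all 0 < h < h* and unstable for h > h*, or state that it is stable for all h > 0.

Test eqn y'=λy, z=hλ:
  k1=λy_n ⇒ h·k1=z·y_n;  k2=λ(1+2/5z)y_n ⇒ h·k2=z(1+2/5z)y_n
  y_{n+1}/y_n = 1 − 5/12z + 17/12z(1+2/5z) = 1 + z + 17/30z²
  R(z) = 1 + z + 17/30z².

Find x<0 with |R(x)|<1.
x=-0.45: |R|=0.6647
R=1: x+17/30x²=0 ⇒ x=−30/17=-1.7647; min R=1−1/(4·17/30)=0.5588>−1
Confirm numerically:
  x=-1.303: |R|=0.65909 <1
  x=-1.247: |R|=0.63417 <1
  x=-1.154: |R|=0.60064 <1
  x=-0.860: |R|=0.55911 <1
  x=-2.130: |R|=1.44091 >1
  x=-2.075: |R|=1.36485 >1
  x=-1.835: |R|=1.07309 >1
So |R|<1 on (-1.7647, 0).

(-1.7647,0); λ=-6 ⇒ h* = (30/17)/6 = 0.2941.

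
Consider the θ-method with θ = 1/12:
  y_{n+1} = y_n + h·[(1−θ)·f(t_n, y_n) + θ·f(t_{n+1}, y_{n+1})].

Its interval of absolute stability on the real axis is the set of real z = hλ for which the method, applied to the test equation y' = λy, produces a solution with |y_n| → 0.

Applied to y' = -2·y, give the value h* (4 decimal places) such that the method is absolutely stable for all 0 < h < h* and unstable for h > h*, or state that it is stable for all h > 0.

On y'=λy, z=hλ:
  y_{n+1} = y_n + z·[11/12·y_n + 1/12·y_{n+1}] ⇒ (1 − 1/12z)y_{n+1} = (1 + 11/12z)y_n
  ⇒ R(z) = (1 + 11/12z)/(1 − 1/12z).

Need |R(x)|<1, x<0.
x=-1.74: |R|=0.5197
R=−1: 1+11/12x = −1+1/12x ⇒ -5/6x=2 ⇒ x=2/(-5/6)=-2.4000
Confirm numerically:
  x=-2.229: |R|=0.87982 <1
  x=-1.999: |R|=0.71355 <1
  x=-1.766: |R|=0.53945 <1
  x=-2.857: |R|=1.30760 >1
  x=-2.841: |R|=1.29715 >1
  x=-2.470: |R|=1.04838 >1
Stable set (-2.4000, 0).

(-2.4000,0); λ=-2 ⇒ h* = (12/5)/2 = 1.2000.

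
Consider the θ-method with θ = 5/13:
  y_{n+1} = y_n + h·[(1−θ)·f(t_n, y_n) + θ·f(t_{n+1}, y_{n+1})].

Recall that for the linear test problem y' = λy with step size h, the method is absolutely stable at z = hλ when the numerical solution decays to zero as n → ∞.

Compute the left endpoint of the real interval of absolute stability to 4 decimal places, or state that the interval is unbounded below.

left endpoint -8.6667.

On y'=λy, z=hλ:
  y_{n+1} = y_n + z·[8/13·y_n + 5/13·y_{n+1}] ⇒ (1 − 5/13z)y_{n+1} = (1 + 8/13z)y_n
  ⇒ R(z) = (1 + 8/13z)/(1 − 5/13z).

Need |R(x)|<1, x<0.
x=-1.36: |R|=0.1071
R=−1: 1+8/13x = −1+5/13x ⇒ -3/13x=2 ⇒ x=2/(-3/13)=-8.6667
Confirm numerically:
  x=-7.034: |R|=0.89832 <1
  x=-6.185: |R|=0.83051 <1
  x=-5.196: |R|=0.73289 <1
  x=-3.643: |R|=0.51719 <1
  x=-9.224: |R|=1.02828 >1
  x=-9.126: |R|=1.02350 >1
  x=-9.018: |R|=1.01814 >1
Stable set (-8.6667, 0).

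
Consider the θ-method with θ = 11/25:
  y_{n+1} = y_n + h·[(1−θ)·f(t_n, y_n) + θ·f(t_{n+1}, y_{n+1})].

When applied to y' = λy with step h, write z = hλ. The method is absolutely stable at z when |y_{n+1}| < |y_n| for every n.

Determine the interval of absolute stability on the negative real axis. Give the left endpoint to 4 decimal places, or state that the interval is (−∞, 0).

(-16.6667, 0).

Set f=λy, z=hλ:
  y_{n+1} = y_n + z·[14/25·y_n + 11/25·y_{n+1}] ⇒ (1 − 11/25z)y_{n+1} = (1 + 14/25z)y_n
  Hence R(z) = (1 + 14/25z)/(1 − 11/25z).

Find x<0 with |R(x)|<1.
x=-0.48: |R|=0.6037
R=−1: 1+14/25x = −1+11/25x ⇒ -3/25x=2 ⇒ x=2/(-3/25)=-16.6667
Confirm numerically:
  x=-16.639: |R|=0.99960 <1
  x=-11.158: |R|=0.88814 <1
  x=-8.569: |R|=0.79630 <1
  x=-17.116: |R|=1.00632 >1
  x=-16.964: |R|=1.00422 >1
  x=-16.960: |R|=1.00416 >1
Stable set (-16.6667, 0).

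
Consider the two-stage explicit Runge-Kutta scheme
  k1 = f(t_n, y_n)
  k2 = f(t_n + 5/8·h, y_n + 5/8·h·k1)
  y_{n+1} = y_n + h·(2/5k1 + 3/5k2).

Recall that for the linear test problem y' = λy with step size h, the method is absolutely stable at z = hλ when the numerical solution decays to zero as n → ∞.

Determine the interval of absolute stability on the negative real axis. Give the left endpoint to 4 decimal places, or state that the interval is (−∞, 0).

Set f=λy, z=hλ:
  k1=λy_n ⇒ h·k1=z·y_n;  k2=λ(1+5/8z)y_n ⇒ h·k2=z(1+5/8z)y_n
  y_{n+1}/y_n = 1 + 2/5z + 3/5z(1+5/8z) = 1 + z + 3/8z²
  so R(z) = 1 + z + 3/8z².

Find x<0 with |R(x)|<1.
x=-0.7: |R|=0.4838
R=1: x+3/8x²=0 ⇒ x=−8/3=-2.6667; min R=1−1/(4·3/8)=0.3333>−1
Confirm numerically:
  x=-2.304: |R|=0.68666 <1
  x=-2.187: |R|=0.60661 <1
  x=-1.778: |R|=0.40748 <1
  x=-2.898: |R|=1.25140 >1
  x=-2.886: |R|=1.23737 >1
So |R|<1 on (-2.6667, 0).

z∈(-2.6667,0).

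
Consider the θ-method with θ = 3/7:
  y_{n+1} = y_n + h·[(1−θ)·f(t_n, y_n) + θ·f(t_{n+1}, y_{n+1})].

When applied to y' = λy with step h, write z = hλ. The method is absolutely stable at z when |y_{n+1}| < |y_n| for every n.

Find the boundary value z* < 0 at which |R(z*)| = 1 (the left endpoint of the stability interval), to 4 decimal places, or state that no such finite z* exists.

left endpoint -14.0000.

Set f=λy, z=hλ:
  y_{n+1} = y_n + z·[4/7·y_n + 3/7·y_{n+1}] ⇒ (1 − 3/7z)y_{n+1} = (1 + 4/7z)y_n
  ⇒ R(z) = (1 + 4/7z)/(1 − 3/7z).

Find x<0 with |R(x)|<1.
x=-0.33: |R|=0.7109
R=−1: 1+4/7x = −1+3/7x ⇒ -1/7x=2 ⇒ x=2/(-1/7)=-14.0000
Confirm numerically:
  x=-13.521: |R|=0.98993 <1
  x=-9.524: |R|=0.87417 <1
  x=-8.084: |R|=0.81070 <1
  x=-5.855: |R|=0.66843 <1
  x=-14.585: |R|=1.01153 >1
  x=-14.334: |R|=1.00668 >1
  x=-14.304: |R|=1.00609 >1
Interval (-14.0000, 0).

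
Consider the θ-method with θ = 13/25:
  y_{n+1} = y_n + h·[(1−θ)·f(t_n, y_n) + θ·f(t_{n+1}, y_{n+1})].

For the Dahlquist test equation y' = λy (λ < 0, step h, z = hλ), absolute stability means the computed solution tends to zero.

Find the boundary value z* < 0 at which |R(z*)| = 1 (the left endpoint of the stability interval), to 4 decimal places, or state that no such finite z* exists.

On y'=λy, z=hλ:
  y_{n+1} = y_n + z·[12/25·y_n + 13/25·y_{n+1}] ⇒ (1 − 13/25z)y_{n+1} = (1 + 12/25z)y_n
  ⇒ R(z) = (1 + 12/25z)/(1 − 13/25z).

Need |R(x)|<1, x<0.
x=-1.05: |R|=0.3208
x=-2: |R|=0.0196
x=-10: |R|=0.6129
x=-100: |R|=0.8868
θ=13/25≥1/2 ⇒ |1+12/25x|<|1−13/25x| ∀x<0 ⇒ interval (−∞,0).

unbounded; (−∞, 0).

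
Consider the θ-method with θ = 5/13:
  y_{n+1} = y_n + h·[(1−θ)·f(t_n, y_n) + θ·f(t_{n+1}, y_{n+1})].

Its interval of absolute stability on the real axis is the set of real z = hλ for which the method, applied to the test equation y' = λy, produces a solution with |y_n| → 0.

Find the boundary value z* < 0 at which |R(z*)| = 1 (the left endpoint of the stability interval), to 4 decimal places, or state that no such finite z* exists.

left endpoint -8.6667.

On y'=λy, z=hλ:
  y_{n+1} = y_n + z·[8/13·y_n + 5/13·y_{n+1}] ⇒ (1 − 5/13z)y_{n+1} = (1 + 8/13z)y_n
  Hence R(z) = (1 + 8/13z)/(1 − 5/13z).

Need |R(x)|<1, x<0.
x=-1.59: |R|=0.0134
R=−1: 1+8/13x = −1+5/13x ⇒ -3/13x=2 ⇒ x=2/(-3/13)=-8.6667
Confirm numerically:
  x=-6.318: |R|=0.84198 <1
  x=-6.171: |R|=0.82928 <1
  x=-6.071: |R|=0.82039 <1
  x=-9.207: |R|=1.02746 >1
  x=-9.173: |R|=1.02580 >1
  x=-8.994: |R|=1.01694 >1
Interval (-8.6667, 0).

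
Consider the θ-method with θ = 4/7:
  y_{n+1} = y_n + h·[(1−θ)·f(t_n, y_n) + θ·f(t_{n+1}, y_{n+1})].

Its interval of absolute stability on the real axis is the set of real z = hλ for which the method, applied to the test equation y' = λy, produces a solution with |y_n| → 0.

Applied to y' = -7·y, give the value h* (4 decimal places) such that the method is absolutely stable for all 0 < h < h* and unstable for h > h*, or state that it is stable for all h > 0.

With y'=λy (z=hλ):
  y_{n+1} = y_n + z·[3/7·y_n + 4/7·y_{n+1}] ⇒ (1 − 4/7z)y_{n+1} = (1 + 3/7z)y_n
  so R(z) = (1 + 3/7z)/(1 − 4/7z).

Need |R(x)|<1, x<0.
x=-1.49: |R|=0.1952
x=-2: |R|=0.0667
x=-10: |R|=0.4894
x=-100: |R|=0.7199
θ=4/7≥1/2 ⇒ |1+3/7x|<|1−4/7x| ∀x<0 ⇒ interval (−∞,0).

interval (−∞, 0). Any h>0 works for λ=-7.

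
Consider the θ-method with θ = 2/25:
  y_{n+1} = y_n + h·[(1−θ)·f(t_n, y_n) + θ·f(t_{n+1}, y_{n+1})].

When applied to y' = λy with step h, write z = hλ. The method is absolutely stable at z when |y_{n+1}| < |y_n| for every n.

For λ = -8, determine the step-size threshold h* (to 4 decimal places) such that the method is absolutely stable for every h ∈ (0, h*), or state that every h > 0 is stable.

(-2.3810,0); λ=-8 ⇒ h* = (50/21)/8 = 0.2976.

Test eqn y'=λy, z=hλ:
  y_{n+1} = y_n + z·[23/25·y_n + 2/25·y_{n+1}] ⇒ (1 − 2/25z)y_{n+1} = (1 + 23/25z)y_n
  so R(z) = (1 + 23/25z)/(1 − 2/25z).

Solve |R(x)|<1 on ℝ⁻.
x=-1.39: |R|=0.2509
R=−1: 1+23/25x = −1+2/25x ⇒ -21/25x=2 ⇒ x=2/(-21/25)=-2.3810
Confirm numerically:
  x=-2.202: |R|=0.87219 <1
  x=-1.979: |R|=0.70851 <1
  x=-1.912: |R|=0.65834 <1
  x=-2.762: |R|=1.26215 >1
  x=-2.545: |R|=1.11449 >1
Stable set (-2.3810, 0).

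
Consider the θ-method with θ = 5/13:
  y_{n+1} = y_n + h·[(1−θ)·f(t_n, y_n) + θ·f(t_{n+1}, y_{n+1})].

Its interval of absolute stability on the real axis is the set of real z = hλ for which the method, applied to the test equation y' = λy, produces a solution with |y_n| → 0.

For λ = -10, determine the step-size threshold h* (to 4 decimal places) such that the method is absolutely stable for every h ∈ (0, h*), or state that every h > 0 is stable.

Set f=λy, z=hλ:
  y_{n+1} = y_n + z·[8/13·y_n + 5/13·y_{n+1}] ⇒ (1 − 5/13z)y_{n+1} = (1 + 8/13z)y_n
  Hence R(z) = (1 + 8/13z)/(1 − 5/13z).

Find x<0 with |R(x)|<1.
x=-0.54: |R|=0.5529
R=−1: 1+8/13x = −1+5/13x ⇒ -3/13x=2 ⇒ x=2/(-3/13)=-8.6667
Confirm numerically:
  x=-6.855: |R|=0.88503 <1
  x=-5.102: |R|=0.72231 <1
  x=-4.101: |R|=0.59120 <1
  x=-9.219: |R|=1.02804 >1
  x=-9.178: |R|=1.02605 >1
  x=-9.065: |R|=1.02049 >1
Stable set (-8.6667, 0).

(-8.6667,0); λ=-10 ⇒ h* = (26/3)/10 = 0.8667.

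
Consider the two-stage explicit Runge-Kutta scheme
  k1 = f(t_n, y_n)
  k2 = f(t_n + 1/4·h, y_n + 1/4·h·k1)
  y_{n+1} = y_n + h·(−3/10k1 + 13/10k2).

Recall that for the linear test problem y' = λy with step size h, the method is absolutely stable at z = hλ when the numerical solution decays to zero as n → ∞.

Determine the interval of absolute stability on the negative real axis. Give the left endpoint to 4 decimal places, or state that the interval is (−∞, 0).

Set f=λy, z=hλ:
  k1=λy_n ⇒ h·k1=z·y_n;  k2=λ(1+1/4z)y_n ⇒ h·k2=z(1+1/4z)y_n
  y_{n+1}/y_n = 1 − 3/10z + 13/10z(1+1/4z) = 1 + z + 13/40z²
  so R(z) = 1 + z + 13/40z².

Boundary: |R(x)|=1, x<0.
x=-0.83: |R|=0.3939
R=1: x+13/40x²=0 ⇒ x=−40/13=-3.0769; min R=1−1/(4·13/40)=0.2308>−1
Confirm numerically:
  x=-3.014: |R|=0.93836 <1
  x=-2.447: |R|=0.49904 <1
  x=-1.448: |R|=0.23343 <1
  x=-3.456: |R|=1.42578 >1
  x=-3.389: |R|=1.34373 >1
So |R|<1 on (-3.0769, 0).

(-3.0769, 0).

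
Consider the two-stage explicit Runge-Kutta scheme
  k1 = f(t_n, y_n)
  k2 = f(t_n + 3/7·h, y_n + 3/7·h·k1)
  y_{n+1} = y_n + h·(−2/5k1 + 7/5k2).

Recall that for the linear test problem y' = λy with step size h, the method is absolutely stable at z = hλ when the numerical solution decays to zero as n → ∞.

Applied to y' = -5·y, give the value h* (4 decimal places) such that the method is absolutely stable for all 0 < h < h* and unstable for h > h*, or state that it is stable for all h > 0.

(-1.6667,0); λ=-5 ⇒ h* = (5/3)/5 = 0.3333.

With y'=λy (z=hλ):
  k1=λy_n ⇒ h·k1=z·y_n;  k2=λ(1+3/7z)y_n ⇒ h·k2=z(1+3/7z)y_n
  y_{n+1}/y_n = 1 − 2/5z + 7/5z(1+3/7z) = 1 + z + 3/5z²
  ⇒ R(z) = 1 + z + 3/5z².

Find x<0 with |R(x)|<1.
x=-0.63: |R|=0.6081
R=1: x+3/5x²=0 ⇒ x=−5/3=-1.6667; min R=1−1/(4·3/5)=0.5833>−1
Confirm numerically:
  x=-1.286: |R|=0.70628 <1
  x=-1.263: |R|=0.69410 <1
  x=-1.207: |R|=0.66711 <1
  x=-0.955: |R|=0.59221 <1
  x=-1.901: |R|=1.26728 >1
  x=-1.860: |R|=1.21576 >1
  x=-1.734: |R|=1.07005 >1
Stable set (-1.6667, 0).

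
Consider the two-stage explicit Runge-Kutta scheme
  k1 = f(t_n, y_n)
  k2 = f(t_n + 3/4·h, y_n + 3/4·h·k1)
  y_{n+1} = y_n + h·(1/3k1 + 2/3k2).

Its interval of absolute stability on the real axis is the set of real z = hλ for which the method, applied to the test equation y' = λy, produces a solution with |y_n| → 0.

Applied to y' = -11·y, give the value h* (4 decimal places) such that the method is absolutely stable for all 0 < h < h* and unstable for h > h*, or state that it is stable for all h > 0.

With y'=λy (z=hλ):
  k1=λy_n ⇒ h·k1=z·y_n;  k2=λ(1+3/4z)y_n ⇒ h·k2=z(1+3/4z)y_n
  y_{n+1}/y_n = 1 + 1/3z + 2/3z(1+3/4z) = 1 + z + 1/2z²
  so R(z) = 1 + z + 1/2z².

Boundary: |R(x)|=1, x<0.
x=-1.77: |R|=0.7964
R=1: x+1/2x²=0 ⇒ x=−2=-2.0000; min R=1−1/(4·1/2)=0.5000>−1
Confirm numerically:
  x=-1.904: |R|=0.90861 <1
  x=-1.811: |R|=0.82886 <1
  x=-1.425: |R|=0.59031 <1
  x=-0.821: |R|=0.51602 <1
  x=-2.545: |R|=1.69351 >1
  x=-2.424: |R|=1.51389 >1
  x=-2.085: |R|=1.08861 >1
So |R|<1 on (-2.0000, 0).

(-2.0000,0); λ=-11 ⇒ h* = (2)/11 = 0.1818.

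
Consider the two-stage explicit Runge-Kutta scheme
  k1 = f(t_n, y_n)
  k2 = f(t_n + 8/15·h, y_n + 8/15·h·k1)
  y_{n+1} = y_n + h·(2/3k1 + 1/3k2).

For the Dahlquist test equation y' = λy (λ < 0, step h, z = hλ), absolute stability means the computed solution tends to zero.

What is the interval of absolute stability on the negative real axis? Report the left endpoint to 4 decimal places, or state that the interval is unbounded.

Test eqn y'=λy, z=hλ:
  k1=λy_n ⇒ h·k1=z·y_n;  k2=λ(1+8/15z)y_n ⇒ h·k2=z(1+8/15z)y_n
  y_{n+1}/y_n = 1 + 2/3z + 1/3z(1+8/15z) = 1 + z + 8/45z²
  R(z) = 1 + z + 8/45z².

Solve |R(x)|<1 on ℝ⁻.
x=-0.85: |R|=0.2784
R=1: x+8/45x²=0 ⇒ x=−45/8=-5.6250; min R=1−1/(4·8/45)=-0.4062>−1
Confirm numerically:
  x=-4.972: |R|=0.42281 <1
  x=-4.718: |R|=0.23925 <1
  x=-3.895: |R|=0.19793 <1
  x=-5.863: |R|=1.24807 >1
  x=-5.693: |R|=1.06882 >1
Interval (-5.6250, 0).

z∈(-5.6250,0).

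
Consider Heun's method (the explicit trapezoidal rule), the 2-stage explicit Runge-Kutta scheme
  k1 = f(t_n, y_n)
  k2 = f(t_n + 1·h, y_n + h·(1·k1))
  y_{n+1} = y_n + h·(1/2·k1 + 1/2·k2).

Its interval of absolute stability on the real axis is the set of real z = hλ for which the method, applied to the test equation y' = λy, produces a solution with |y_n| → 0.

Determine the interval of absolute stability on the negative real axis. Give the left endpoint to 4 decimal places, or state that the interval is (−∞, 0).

Set f=λy, z=hλ:
  order 2, 2-stage ⇒ R(z)=1+z+z^2/2
  (e.g. R(-1.23)=0.52645, |R|=0.52645)

Solve |R(x)|<1 on ℝ⁻.
x=-1.23: |R|=0.5264
|R(-2.14)|=1.1498 |R(-1.19)|=0.5181 |R(-0.55)|=0.6013
Bisect:
  x_lo=-2.3943 |R|=1.4720  x_hi=-0.3951 |R|=0.6830
  mid=-1.39469 |R|=0.57789 →hi
  mid=-1.89449 |R|=0.90006 →hi
  mid=-2.14439 |R|=1.15481 →lo
  mid=-2.01944 |R|=1.01963 →lo
  mid=-1.95696 |R|=0.95789 →hi
  mid=-1.98820 |R|=0.98827 →hi
  mid=-2.00382 |R|=1.00383 →lo
  mid=-1.99601 |R|=0.99602 →hi
  mid=-1.99992 |R|=0.99992 →hi
  mid=-2.00187 |R|=1.00187 →lo
  ...
  [-2.00004,-1.99992] ⇒ x*=-2.0000
So |R|<1 on (-2.0000, 0).

z∈(-2.0000,0).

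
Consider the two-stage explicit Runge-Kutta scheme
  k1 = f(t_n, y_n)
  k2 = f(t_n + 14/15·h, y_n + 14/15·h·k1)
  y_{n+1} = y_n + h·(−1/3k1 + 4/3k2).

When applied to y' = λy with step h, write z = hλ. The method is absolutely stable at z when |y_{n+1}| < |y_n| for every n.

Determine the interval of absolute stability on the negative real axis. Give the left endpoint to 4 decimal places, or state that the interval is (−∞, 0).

Set f=λy, z=hλ:
  k1=λy_n ⇒ h·k1=z·y_n;  k2=λ(1+14/15z)y_n ⇒ h·k2=z(1+14/15z)y_n
  y_{n+1}/y_n = 1 − 1/3z + 4/3z(1+14/15z) = 1 + z + 56/45z²
  R(z) = 1 + z + 56/45z².

Need |R(x)|<1, x<0.
x=-1.63: |R|=2.6764
R=1: x+56/45x²=0 ⇒ x=−45/56=-0.8036; min R=1−1/(4·56/45)=0.7991>−1
Confirm numerically:
  x=-0.712: |R|=0.91886 <1
  x=-0.684: |R|=0.89822 <1
  x=-0.628: |R|=0.86279 <1
  x=-0.538: |R|=0.82220 <1
  x=-1.220: |R|=1.63223 >1
  x=-0.849: |R|=1.04800 >1
Stable set (-0.8036, 0).

(-0.8036, 0).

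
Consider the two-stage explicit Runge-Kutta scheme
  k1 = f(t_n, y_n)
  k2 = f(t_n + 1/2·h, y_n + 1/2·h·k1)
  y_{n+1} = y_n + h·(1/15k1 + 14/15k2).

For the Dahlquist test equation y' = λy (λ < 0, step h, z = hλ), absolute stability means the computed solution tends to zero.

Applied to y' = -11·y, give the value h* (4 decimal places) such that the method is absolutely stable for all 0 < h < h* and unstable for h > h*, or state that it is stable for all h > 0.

Test eqn y'=λy, z=hλ:
  k1=λy_n ⇒ h·k1=z·y_n;  k2=λ(1+1/2z)y_n ⇒ h·k2=z(1+1/2z)y_n
  y_{n+1}/y_n = 1 + 1/15z + 14/15z(1+1/2z) = 1 + z + 7/15z²
  ⇒ R(z) = 1 + z + 7/15z².

Boundary: |R(x)|=1, x<0.
x=-0.84: |R|=0.4893
R=1: x+7/15x²=0 ⇒ x=−15/7=-2.1429; min R=1−1/(4·7/15)=0.4643>−1
Confirm numerically:
  x=-2.084: |R|=0.94276 <1
  x=-1.678: |R|=0.63599 <1
  x=-1.438: |R|=0.52699 <1
  x=-1.281: |R|=0.48478 <1
  x=-2.372: |R|=1.25365 >1
  x=-2.339: |R|=1.21410 >1
Stable set (-2.1429, 0).

(-2.1429,0); λ=-11 ⇒ h* = (15/7)/11 = 0.1948.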